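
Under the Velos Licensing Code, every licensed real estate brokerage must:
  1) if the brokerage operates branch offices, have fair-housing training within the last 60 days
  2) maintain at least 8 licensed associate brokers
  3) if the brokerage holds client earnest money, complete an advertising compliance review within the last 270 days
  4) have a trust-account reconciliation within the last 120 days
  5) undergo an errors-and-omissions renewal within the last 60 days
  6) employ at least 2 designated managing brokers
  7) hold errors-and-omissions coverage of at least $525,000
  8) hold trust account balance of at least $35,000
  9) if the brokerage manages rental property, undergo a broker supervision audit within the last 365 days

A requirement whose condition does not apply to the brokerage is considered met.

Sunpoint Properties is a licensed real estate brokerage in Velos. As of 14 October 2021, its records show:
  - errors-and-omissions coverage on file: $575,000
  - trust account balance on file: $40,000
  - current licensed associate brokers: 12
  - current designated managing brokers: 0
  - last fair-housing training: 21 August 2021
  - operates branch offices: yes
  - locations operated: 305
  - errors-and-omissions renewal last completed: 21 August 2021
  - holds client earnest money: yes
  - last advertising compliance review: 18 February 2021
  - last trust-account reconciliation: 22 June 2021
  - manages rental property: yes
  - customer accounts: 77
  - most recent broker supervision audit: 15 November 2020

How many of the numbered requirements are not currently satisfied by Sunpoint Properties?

1

1. condition 'operates branch offices' holds; fair-housing training 54 days ago vs limit 60 → met
2. licensed associate brokers 12 ≥ 8 → met
3. condition 'holds client earnest money' holds; advertising compliance review 238 days ago vs limit 270 → met
4. trust-account reconciliation 114 days ago vs limit 120 → met
5. errors-and-omissions renewal 54 days ago vs limit 60 → met
6. designated managing brokers 0 < 2 → not met
7. errors-and-omissions coverage $575,000 ≥ $525,000 → met
8. trust account balance $40,000 ≥ $35,000 → met
9. condition 'manages rental property' holds; broker supervision audit 333 days ago vs limit 365 → met
Not met: 1 of 9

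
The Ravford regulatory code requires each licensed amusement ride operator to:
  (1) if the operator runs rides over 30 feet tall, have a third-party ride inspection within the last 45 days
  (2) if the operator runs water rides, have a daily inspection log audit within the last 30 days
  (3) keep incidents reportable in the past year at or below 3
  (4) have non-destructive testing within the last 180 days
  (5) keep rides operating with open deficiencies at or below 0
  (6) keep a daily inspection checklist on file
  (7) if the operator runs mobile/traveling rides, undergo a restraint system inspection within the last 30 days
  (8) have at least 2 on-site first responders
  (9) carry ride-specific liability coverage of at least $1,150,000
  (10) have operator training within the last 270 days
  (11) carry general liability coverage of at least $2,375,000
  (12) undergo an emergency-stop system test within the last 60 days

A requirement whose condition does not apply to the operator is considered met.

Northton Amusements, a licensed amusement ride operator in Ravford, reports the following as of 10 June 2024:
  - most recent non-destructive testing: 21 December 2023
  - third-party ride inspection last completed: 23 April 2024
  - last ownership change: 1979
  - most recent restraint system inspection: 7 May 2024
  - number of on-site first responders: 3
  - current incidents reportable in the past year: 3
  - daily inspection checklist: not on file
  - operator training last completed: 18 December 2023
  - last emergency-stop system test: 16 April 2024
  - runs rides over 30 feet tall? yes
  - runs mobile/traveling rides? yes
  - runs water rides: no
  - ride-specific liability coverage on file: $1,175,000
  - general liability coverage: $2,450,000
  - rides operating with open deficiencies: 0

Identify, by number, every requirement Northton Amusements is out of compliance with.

1, 6, 7

1. condition 'runs rides over 30 feet tall' holds; third-party ride inspection 48 days ago vs limit 45 → not met
2. condition 'runs water rides' does not hold → requirement n/a → met
3. incidents reportable in the past year 3 ≤ 3 → met
4. non-destructive testing 172 days ago vs limit 180 → met
5. rides operating with open deficiencies 0 ≤ 0 → met
6. daily inspection checklist absent → not met
7. condition 'runs mobile/traveling rides' holds; restraint system inspection 34 days ago vs limit 30 → not met
8. on-site first responders 3 ≥ 2 → met
9. ride-specific liability coverage $1,175,000 ≥ $1,150,000 → met
10. operator training 175 days ago vs limit 270 → met
11. general liability coverage $2,450,000 ≥ $2,375,000 → met
12. emergency-stop system test 55 days ago vs limit 60 → met
Not met: 1, 6, 7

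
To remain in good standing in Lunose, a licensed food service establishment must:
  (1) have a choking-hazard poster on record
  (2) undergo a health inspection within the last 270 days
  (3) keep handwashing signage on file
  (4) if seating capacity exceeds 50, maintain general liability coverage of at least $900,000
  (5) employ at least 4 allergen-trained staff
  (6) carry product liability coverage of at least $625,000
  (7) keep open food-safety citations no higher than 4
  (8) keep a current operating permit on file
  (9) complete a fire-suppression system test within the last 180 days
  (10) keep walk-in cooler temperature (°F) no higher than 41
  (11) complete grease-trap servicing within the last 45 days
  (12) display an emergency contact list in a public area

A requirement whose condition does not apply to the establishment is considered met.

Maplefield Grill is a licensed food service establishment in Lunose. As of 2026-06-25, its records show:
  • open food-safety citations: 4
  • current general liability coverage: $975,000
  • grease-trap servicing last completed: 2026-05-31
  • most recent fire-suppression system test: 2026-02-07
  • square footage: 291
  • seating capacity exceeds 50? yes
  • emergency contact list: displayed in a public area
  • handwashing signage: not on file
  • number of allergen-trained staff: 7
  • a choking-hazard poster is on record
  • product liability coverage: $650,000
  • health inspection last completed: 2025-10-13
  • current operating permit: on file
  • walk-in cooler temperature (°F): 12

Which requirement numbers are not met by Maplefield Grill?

3

1. choking-hazard poster present → met
2. health inspection 255 days ago vs limit 270 → met
3. handwashing signage absent → not met
4. condition 'seating capacity exceeds 50' holds; general liability coverage $975,000 ≥ $900,000 → met
5. allergen-trained staff 7 ≥ 4 → met
6. product liability coverage $650,000 ≥ $625,000 → met
7. open food-safety citations 4 ≤ 4 → met
8. current operating permit present → met
9. fire-suppression system test 138 days ago vs limit 180 → met
10. walk-in cooler temperature (°F) 12 ≤ 41 → met
11. grease-trap servicing 25 days ago vs limit 45 → met
12. emergency contact list present → met
Not met: 3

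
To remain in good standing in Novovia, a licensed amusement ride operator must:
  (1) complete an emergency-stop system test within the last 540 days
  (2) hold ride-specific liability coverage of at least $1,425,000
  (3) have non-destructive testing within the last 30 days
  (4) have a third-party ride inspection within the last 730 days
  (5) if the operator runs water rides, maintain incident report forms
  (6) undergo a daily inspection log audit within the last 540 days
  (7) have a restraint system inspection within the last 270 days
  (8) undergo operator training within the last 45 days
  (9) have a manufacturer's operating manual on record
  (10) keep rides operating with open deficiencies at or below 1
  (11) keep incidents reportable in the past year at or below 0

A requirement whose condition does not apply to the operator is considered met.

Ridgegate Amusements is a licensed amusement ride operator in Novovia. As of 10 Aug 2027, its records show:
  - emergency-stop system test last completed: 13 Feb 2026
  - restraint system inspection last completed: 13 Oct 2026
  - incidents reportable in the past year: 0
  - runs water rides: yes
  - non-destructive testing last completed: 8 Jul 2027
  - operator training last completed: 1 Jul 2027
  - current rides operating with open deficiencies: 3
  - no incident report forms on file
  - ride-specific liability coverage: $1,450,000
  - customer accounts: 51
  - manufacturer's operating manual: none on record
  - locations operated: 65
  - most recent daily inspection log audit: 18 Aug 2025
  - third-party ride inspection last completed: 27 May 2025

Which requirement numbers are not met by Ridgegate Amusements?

1, 3, 4, 5, 6, 7, 9, 10

1. emergency-stop system test 543 days ago vs limit 540 → not met
2. ride-specific liability coverage $1,450,000 ≥ $1,425,000 → met
3. non-destructive testing 33 days ago vs limit 30 → not met
4. third-party ride inspection 805 days ago vs limit 730 → not met
5. condition 'runs water rides' holds; incident report forms absent → not met
6. daily inspection log audit 722 days ago vs limit 540 → not met
7. restraint system inspection 301 days ago vs limit 270 → not met
8. operator training 40 days ago vs limit 45 → met
9. manufacturer's operating manual absent → not met
10. rides operating with open deficiencies 3 > 1 → not met
11. incidents reportable in the past year 0 ≤ 0 → met
Not met: 1, 3, 4, 5, 6, 7, 9, 10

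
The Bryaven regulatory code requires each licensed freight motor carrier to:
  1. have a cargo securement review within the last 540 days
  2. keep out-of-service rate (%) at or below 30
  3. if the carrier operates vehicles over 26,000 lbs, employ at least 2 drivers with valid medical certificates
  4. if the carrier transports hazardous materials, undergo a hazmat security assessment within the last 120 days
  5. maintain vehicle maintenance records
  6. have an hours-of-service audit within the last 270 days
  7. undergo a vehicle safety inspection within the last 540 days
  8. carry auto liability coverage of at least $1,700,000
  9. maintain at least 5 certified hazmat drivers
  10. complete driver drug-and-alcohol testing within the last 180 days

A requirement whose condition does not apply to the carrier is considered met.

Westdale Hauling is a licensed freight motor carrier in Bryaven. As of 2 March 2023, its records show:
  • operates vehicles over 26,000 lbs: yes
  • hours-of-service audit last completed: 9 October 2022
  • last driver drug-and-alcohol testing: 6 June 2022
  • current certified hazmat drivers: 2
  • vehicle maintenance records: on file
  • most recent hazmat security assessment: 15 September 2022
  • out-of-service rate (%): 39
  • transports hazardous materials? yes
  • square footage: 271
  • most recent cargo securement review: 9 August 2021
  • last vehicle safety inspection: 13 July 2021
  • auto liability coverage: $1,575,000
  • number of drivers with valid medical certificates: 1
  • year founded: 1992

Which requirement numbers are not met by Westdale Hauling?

1, 2, 3, 4, 7, 8, 9, 10

1. cargo securement review 570 days ago vs limit 540 → not met
2. out-of-service rate (%) 39 > 30 → not met
3. condition 'operates vehicles over 26,000 lbs' holds; drivers with valid medical certificates 1 < 2 → not met
4. condition 'transports hazardous materials' holds; hazmat security assessment 168 days ago vs limit 120 → not met
5. vehicle maintenance records present → met
6. hours-of-service audit 144 days ago vs limit 270 → met
7. vehicle safety inspection 597 days ago vs limit 540 → not met
8. auto liability coverage $1,575,000 < $1,700,000 → not met
9. certified hazmat drivers 2 < 5 → not met
10. driver drug-and-alcohol testing 269 days ago vs limit 180 → not met
Not met: 1, 2, 3, 4, 7, 8, 9, 10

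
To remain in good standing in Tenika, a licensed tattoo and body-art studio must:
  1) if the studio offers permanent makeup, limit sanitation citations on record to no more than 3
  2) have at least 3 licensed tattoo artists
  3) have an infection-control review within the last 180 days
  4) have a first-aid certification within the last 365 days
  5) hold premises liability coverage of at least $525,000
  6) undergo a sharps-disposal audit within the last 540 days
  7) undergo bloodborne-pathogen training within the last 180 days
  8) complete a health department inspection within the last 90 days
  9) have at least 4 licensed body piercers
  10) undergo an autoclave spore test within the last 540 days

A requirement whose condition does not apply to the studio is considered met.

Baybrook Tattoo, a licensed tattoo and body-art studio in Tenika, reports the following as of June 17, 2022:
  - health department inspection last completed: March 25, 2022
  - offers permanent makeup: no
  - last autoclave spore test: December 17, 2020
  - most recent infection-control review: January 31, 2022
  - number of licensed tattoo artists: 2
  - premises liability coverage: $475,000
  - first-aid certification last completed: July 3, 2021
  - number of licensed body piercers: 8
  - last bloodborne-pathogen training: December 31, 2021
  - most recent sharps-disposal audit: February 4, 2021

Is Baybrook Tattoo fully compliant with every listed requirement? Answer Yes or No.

No

1. condition 'offers permanent makeup' does not hold → requirement n/a → met
2. licensed tattoo artists 2 < 3 → not met
3. infection-control review 137 days ago vs limit 180 → met
4. first-aid certification 349 days ago vs limit 365 → met
5. premises liability coverage $475,000 < $525,000 → not met
6. sharps-disposal audit 498 days ago vs limit 540 → met
7. bloodborne-pathogen training 168 days ago vs limit 180 → met
8. health department inspection 84 days ago vs limit 90 → met
9. licensed body piercers 8 ≥ 4 → met
10. autoclave spore test 547 days ago vs limit 540 → not met
Not met: 2, 5, 10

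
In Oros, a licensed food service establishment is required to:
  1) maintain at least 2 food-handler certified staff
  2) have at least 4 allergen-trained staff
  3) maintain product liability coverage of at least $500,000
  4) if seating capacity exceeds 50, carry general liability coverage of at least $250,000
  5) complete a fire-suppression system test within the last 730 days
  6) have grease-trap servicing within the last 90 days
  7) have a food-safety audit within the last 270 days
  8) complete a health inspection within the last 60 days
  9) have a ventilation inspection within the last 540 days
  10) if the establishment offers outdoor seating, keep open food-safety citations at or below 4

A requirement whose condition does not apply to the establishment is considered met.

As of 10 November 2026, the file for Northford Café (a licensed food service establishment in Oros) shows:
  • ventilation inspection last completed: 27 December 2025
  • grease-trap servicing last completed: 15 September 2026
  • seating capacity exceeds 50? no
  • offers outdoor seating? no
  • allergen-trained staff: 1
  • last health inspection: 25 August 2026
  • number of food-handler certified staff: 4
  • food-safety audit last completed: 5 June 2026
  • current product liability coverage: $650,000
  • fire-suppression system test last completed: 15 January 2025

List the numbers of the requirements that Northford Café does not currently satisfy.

2, 8

1. food-handler certified staff 4 ≥ 2 → met
2. allergen-trained staff 1 < 4 → not met
3. product liability coverage $650,000 ≥ $500,000 → met
4. condition 'seating capacity exceeds 50' does not hold → requirement n/a → met
5. fire-suppression system test 664 days ago vs limit 730 → met
6. grease-trap servicing 56 days ago vs limit 90 → met
7. food-safety audit 158 days ago vs limit 270 → met
8. health inspection 77 days ago vs limit 60 → not met
9. ventilation inspection 318 days ago vs limit 540 → met
10. condition 'offers outdoor seating' does not hold → requirement n/a → met
Not met: 2, 8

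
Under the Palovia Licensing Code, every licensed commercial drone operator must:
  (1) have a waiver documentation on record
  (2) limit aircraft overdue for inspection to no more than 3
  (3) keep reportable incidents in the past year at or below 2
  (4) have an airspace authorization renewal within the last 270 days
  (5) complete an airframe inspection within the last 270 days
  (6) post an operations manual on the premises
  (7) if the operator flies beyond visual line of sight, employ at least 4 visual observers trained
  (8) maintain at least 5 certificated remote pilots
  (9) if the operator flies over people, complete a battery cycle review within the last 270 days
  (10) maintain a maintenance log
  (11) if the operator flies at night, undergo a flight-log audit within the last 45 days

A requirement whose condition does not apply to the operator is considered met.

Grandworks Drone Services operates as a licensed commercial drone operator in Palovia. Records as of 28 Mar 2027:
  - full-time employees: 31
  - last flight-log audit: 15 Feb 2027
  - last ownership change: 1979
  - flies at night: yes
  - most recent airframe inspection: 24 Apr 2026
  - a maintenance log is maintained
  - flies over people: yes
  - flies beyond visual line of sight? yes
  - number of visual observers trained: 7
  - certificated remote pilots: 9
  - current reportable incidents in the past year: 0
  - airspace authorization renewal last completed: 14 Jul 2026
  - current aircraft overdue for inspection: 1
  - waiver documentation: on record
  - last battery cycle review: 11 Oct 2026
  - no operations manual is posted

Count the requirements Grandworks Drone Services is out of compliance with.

2

1. waiver documentation present → met
2. aircraft overdue for inspection 1 ≤ 3 → met
3. reportable incidents in the past year 0 ≤ 2 → met
4. airspace authorization renewal 257 days ago vs limit 270 → met
5. airframe inspection 338 days ago vs limit 270 → not met
6. operations manual absent → not met
7. condition 'flies beyond visual line of sight' holds; visual observers trained 7 ≥ 4 → met
8. certificated remote pilots 9 ≥ 5 → met
9. condition 'flies over people' holds; battery cycle review 168 days ago vs limit 270 → met
10. maintenance log present → met
11. condition 'flies at night' holds; flight-log audit 41 days ago vs limit 45 → met
Not met: 2 of 11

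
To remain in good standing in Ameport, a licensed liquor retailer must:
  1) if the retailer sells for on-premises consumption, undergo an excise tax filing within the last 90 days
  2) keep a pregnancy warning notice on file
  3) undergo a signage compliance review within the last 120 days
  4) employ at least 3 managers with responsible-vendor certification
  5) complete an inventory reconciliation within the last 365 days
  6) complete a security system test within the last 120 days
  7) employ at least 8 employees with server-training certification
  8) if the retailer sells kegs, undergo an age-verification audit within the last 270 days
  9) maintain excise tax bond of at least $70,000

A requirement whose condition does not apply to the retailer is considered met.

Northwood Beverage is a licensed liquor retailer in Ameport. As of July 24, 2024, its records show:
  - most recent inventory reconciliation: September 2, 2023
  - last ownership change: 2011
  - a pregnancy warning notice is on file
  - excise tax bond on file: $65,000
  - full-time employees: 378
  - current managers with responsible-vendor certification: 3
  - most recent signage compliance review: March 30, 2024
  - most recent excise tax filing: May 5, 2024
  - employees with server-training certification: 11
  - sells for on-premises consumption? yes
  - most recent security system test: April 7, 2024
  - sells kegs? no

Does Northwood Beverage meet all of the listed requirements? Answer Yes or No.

No

1. condition 'sells for on-premises consumption' holds; excise tax filing 80 days ago vs limit 90 → met
2. pregnancy warning notice present → met
3. signage compliance review 116 days ago vs limit 120 → met
4. managers with responsible-vendor certification 3 ≥ 3 → met
5. inventory reconciliation 326 days ago vs limit 365 → met
6. security system test 108 days ago vs limit 120 → met
7. employees with server-training certification 11 ≥ 8 → met
8. condition 'sells kegs' does not hold → requirement n/a → met
9. excise tax bond $65,000 < $70,000 → not met
Not met: 9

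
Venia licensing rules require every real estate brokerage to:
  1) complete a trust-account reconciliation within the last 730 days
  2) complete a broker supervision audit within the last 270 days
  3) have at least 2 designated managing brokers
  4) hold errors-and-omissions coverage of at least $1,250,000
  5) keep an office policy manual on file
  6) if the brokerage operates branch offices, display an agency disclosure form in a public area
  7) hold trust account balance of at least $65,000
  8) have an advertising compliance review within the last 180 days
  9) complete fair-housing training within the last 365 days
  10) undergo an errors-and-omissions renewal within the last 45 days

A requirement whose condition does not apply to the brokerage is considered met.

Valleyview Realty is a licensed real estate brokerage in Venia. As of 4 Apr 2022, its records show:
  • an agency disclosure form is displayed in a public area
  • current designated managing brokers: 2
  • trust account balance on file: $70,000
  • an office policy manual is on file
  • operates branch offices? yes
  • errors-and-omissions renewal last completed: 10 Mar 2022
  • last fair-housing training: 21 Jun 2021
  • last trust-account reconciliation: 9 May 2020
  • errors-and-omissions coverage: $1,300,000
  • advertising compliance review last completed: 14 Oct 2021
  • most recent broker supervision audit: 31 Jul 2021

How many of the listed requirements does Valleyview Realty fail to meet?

1. trust-account reconciliation 695 days ago vs limit 730 → met
2. broker supervision audit 247 days ago vs limit 270 → met
3. designated managing brokers 2 ≥ 2 → met
4. errors-and-omissions coverage $1,300,000 ≥ $1,250,000 → met
5. office policy manual present → met
6. condition 'operates branch offices' holds; agency disclosure form present → met
7. trust account balance $70,000 ≥ $65,000 → met
8. advertising compliance review 172 days ago vs limit 180 → met
9. fair-housing training 287 days ago vs limit 365 → met
10. errors-and-omissions renewal 25 days ago vs limit 45 → met
Not met: 0 of 10

0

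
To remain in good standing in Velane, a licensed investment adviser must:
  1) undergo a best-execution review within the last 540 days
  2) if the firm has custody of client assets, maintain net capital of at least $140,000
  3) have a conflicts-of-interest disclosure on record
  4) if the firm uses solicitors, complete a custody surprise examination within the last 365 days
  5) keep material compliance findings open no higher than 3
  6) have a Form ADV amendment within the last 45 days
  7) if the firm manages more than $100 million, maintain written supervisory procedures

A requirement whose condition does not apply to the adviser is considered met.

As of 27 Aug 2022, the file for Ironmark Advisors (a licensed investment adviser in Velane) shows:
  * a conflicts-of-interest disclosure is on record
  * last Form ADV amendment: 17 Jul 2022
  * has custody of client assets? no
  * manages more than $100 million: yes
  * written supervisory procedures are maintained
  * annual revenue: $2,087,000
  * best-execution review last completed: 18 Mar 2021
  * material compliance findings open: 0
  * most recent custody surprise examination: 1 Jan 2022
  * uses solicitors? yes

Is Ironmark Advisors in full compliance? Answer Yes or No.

Yes

1. best-execution review 527 days ago vs limit 540 → met
2. condition 'has custody of client assets' does not hold → requirement n/a → met
3. conflicts-of-interest disclosure present → met
4. condition 'uses solicitors' holds; custody surprise examination 238 days ago vs limit 365 → met
5. material compliance findings open 0 ≤ 3 → met
6. Form ADV amendment 41 days ago vs limit 45 → met
7. condition 'manages more than $100 million' holds; written supervisory procedures present → met
All met.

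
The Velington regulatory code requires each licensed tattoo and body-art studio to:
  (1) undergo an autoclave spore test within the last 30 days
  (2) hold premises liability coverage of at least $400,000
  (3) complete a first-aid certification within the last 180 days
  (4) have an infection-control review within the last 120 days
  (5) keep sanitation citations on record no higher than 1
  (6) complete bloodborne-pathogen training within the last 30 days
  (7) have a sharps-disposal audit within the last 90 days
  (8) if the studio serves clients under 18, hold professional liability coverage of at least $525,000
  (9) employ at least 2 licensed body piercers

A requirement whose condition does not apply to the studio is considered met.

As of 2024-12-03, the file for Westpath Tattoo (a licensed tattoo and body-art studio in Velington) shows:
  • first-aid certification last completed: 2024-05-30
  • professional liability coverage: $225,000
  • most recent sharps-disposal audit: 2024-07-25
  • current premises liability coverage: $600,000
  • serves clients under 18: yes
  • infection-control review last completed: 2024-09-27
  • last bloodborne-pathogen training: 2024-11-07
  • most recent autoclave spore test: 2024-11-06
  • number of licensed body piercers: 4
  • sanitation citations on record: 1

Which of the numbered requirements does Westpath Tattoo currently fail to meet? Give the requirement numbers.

3, 7, 8

1. autoclave spore test 27 days ago vs limit 30 → met
2. premises liability coverage $600,000 ≥ $400,000 → met
3. first-aid certification 187 days ago vs limit 180 → not met
4. infection-control review 67 days ago vs limit 120 → met
5. sanitation citations on record 1 ≤ 1 → met
6. bloodborne-pathogen training 26 days ago vs limit 30 → met
7. sharps-disposal audit 131 days ago vs limit 90 → not met
8. condition 'serves clients under 18' holds; professional liability coverage $225,000 < $525,000 → not met
9. licensed body piercers 4 ≥ 2 → met
Not met: 3, 7, 8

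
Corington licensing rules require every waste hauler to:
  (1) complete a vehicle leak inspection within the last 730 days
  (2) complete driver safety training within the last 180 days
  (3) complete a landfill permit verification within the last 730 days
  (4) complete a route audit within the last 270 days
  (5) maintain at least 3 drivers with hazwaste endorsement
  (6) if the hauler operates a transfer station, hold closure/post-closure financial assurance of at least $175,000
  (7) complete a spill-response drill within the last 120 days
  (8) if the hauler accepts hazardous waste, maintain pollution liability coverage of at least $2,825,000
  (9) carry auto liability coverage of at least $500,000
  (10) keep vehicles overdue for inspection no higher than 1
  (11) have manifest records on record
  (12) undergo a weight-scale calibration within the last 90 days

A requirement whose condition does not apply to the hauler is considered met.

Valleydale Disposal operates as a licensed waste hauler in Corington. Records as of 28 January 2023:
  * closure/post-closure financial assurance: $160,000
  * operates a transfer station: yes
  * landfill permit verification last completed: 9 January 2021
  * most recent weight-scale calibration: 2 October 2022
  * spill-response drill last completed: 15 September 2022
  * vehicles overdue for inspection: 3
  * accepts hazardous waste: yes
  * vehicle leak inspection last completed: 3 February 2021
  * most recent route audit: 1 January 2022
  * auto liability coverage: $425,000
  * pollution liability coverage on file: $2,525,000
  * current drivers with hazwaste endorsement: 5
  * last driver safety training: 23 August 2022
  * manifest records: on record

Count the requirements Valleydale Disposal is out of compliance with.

1. vehicle leak inspection 724 days ago vs limit 730 → met
2. driver safety training 158 days ago vs limit 180 → met
3. landfill permit verification 749 days ago vs limit 730 → not met
4. route audit 392 days ago vs limit 270 → not met
5. drivers with hazwaste endorsement 5 ≥ 3 → met
6. condition 'operates a transfer station' holds; closure/post-closure financial assurance $160,000 < $175,000 → not met
7. spill-response drill 135 days ago vs limit 120 → not met
8. condition 'accepts hazardous waste' holds; pollution liability coverage $2,525,000 < $2,825,000 → not met
9. auto liability coverage $425,000 < $500,000 → not met
10. vehicles overdue for inspection 3 > 1 → not met
11. manifest records present → met
12. weight-scale calibration 118 days ago vs limit 90 → not met
Not met: 8 of 12

8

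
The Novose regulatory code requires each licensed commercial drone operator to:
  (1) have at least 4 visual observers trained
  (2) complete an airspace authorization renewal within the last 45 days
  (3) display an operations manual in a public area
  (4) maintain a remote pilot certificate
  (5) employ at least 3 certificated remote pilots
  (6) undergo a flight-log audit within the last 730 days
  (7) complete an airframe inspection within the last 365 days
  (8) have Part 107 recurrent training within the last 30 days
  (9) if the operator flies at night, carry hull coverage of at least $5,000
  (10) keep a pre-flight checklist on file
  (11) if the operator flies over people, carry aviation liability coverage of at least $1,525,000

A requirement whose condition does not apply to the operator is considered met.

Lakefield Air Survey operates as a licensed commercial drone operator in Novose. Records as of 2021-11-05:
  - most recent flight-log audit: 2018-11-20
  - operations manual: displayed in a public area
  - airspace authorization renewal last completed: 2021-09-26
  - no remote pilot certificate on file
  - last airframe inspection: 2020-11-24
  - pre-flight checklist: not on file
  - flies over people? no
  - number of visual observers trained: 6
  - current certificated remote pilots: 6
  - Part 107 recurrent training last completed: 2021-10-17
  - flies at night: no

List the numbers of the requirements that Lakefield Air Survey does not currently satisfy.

1. visual observers trained 6 ≥ 4 → met
2. airspace authorization renewal 40 days ago vs limit 45 → met
3. operations manual present → met
4. remote pilot certificate absent → not met
5. certificated remote pilots 6 ≥ 3 → met
6. flight-log audit 1081 days ago vs limit 730 → not met
7. airframe inspection 346 days ago vs limit 365 → met
8. Part 107 recurrent training 19 days ago vs limit 30 → met
9. condition 'flies at night' does not hold → requirement n/a → met
10. pre-flight checklist absent → not met
11. condition 'flies over people' does not hold → requirement n/a → met
Not met: 4, 6, 10

4, 6, 10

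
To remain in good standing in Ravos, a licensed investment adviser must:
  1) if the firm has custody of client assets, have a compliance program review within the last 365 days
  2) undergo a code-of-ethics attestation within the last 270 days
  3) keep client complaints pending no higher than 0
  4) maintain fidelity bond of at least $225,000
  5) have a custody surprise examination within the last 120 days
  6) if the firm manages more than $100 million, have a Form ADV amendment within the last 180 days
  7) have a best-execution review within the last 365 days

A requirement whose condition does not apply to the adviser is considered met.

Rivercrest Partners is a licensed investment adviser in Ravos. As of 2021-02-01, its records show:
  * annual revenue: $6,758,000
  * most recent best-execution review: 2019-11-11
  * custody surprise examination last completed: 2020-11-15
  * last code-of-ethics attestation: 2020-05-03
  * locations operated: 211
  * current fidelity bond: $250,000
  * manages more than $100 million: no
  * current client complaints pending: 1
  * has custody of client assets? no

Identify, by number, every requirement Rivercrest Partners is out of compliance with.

1. condition 'has custody of client assets' does not hold → requirement n/a → met
2. code-of-ethics attestation 274 days ago vs limit 270 → not met
3. client complaints pending 1 > 0 → not met
4. fidelity bond $250,000 ≥ $225,000 → met
5. custody surprise examination 78 days ago vs limit 120 → met
6. condition 'manages more than $100 million' does not hold → requirement n/a → met
7. best-execution review 448 days ago vs limit 365 → not met
Not met: 2, 3, 7

2, 3, 7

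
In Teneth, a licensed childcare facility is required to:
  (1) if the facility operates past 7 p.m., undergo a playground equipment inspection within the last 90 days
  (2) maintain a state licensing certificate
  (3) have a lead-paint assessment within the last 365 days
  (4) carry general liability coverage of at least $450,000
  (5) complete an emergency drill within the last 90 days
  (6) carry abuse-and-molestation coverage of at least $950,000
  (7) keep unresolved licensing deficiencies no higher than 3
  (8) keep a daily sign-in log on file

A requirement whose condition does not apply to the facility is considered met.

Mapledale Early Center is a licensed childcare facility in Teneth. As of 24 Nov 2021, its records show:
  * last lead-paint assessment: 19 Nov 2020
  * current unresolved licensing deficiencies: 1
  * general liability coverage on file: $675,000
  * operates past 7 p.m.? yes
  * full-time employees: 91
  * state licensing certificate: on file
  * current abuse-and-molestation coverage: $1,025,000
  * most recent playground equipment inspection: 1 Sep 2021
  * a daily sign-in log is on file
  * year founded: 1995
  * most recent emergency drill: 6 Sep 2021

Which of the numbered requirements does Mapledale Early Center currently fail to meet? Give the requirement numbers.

1. condition 'operates past 7 p.m.' holds; playground equipment inspection 84 days ago vs limit 90 → met
2. state licensing certificate present → met
3. lead-paint assessment 370 days ago vs limit 365 → not met
4. general liability coverage $675,000 ≥ $450,000 → met
5. emergency drill 79 days ago vs limit 90 → met
6. abuse-and-molestation coverage $1,025,000 ≥ $950,000 → met
7. unresolved licensing deficiencies 1 ≤ 3 → met
8. daily sign-in log present → met
Not met: 3

3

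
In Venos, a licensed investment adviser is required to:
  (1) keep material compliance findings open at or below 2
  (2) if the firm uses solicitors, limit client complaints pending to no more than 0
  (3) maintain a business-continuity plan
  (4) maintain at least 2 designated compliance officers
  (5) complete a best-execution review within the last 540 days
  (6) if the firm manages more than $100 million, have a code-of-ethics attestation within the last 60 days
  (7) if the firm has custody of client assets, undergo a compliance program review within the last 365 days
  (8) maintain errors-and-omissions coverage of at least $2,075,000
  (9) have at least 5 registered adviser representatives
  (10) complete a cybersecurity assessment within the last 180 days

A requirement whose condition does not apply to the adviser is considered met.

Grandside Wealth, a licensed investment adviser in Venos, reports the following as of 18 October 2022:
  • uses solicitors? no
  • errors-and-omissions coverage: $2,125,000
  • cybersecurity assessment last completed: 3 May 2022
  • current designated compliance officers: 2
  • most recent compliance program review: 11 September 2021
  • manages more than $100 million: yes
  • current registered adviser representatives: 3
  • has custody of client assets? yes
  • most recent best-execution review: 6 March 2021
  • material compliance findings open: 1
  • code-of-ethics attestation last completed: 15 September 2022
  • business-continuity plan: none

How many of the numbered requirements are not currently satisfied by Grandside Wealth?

1. material compliance findings open 1 ≤ 2 → met
2. condition 'uses solicitors' does not hold → requirement n/a → met
3. business-continuity plan absent → not met
4. designated compliance officers 2 ≥ 2 → met
5. best-execution review 591 days ago vs limit 540 → not met
6. condition 'manages more than $100 million' holds; code-of-ethics attestation 33 days ago vs limit 60 → met
7. condition 'has custody of client assets' holds; compliance program review 402 days ago vs limit 365 → not met
8. errors-and-omissions coverage $2,125,000 ≥ $2,075,000 → met
9. registered adviser representatives 3 < 5 → not met
10. cybersecurity assessment 168 days ago vs limit 180 → met
Not met: 4 of 10

4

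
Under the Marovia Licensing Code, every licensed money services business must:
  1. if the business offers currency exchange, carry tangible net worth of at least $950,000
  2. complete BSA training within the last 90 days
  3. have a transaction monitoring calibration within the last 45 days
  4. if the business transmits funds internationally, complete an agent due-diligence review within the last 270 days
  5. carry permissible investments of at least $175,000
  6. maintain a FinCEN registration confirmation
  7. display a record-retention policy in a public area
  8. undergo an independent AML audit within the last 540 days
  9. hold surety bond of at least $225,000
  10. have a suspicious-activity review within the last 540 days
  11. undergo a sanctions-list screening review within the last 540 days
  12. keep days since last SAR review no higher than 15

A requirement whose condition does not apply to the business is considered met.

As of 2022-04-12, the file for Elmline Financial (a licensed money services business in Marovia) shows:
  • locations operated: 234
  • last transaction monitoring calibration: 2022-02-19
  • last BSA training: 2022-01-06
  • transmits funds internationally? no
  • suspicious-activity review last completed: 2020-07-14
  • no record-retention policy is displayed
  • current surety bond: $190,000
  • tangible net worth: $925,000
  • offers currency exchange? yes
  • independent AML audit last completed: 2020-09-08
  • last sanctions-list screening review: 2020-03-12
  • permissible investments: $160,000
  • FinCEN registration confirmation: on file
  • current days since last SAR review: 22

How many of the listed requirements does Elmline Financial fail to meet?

10

1. condition 'offers currency exchange' holds; tangible net worth $925,000 < $950,000 → not met
2. BSA training 96 days ago vs limit 90 → not met
3. transaction monitoring calibration 52 days ago vs limit 45 → not met
4. condition 'transmits funds internationally' does not hold → requirement n/a → met
5. permissible investments $160,000 < $175,000 → not met
6. FinCEN registration confirmation present → met
7. record-retention policy absent → not met
8. independent AML audit 581 days ago vs limit 540 → not met
9. surety bond $190,000 < $225,000 → not met
10. suspicious-activity review 637 days ago vs limit 540 → not met
11. sanctions-list screening review 761 days ago vs limit 540 → not met
12. days since last SAR review 22 > 15 → not met
Not met: 10 of 12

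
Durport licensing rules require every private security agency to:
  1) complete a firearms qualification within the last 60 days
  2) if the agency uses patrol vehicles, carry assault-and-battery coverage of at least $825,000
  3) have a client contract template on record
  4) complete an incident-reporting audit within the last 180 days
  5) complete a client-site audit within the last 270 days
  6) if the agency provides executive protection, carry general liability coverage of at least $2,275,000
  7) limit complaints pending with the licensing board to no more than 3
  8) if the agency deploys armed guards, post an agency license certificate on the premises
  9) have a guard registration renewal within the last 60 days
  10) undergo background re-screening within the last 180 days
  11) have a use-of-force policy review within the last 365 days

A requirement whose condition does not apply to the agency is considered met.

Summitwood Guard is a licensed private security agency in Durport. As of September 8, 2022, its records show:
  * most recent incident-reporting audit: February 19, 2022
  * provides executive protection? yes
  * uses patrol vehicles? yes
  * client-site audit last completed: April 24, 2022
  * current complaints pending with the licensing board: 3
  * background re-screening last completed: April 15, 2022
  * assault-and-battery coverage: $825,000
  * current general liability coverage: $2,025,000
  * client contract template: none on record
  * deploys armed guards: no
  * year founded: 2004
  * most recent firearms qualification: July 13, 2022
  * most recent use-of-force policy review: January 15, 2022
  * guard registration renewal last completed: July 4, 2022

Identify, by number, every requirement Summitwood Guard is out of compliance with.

1. firearms qualification 57 days ago vs limit 60 → met
2. condition 'uses patrol vehicles' holds; assault-and-battery coverage $825,000 ≥ $825,000 → met
3. client contract template absent → not met
4. incident-reporting audit 201 days ago vs limit 180 → not met
5. client-site audit 137 days ago vs limit 270 → met
6. condition 'provides executive protection' holds; general liability coverage $2,025,000 < $2,275,000 → not met
7. complaints pending with the licensing board 3 ≤ 3 → met
8. condition 'deploys armed guards' does not hold → requirement n/a → met
9. guard registration renewal 66 days ago vs limit 60 → not met
10. background re-screening 146 days ago vs limit 180 → met
11. use-of-force policy review 236 days ago vs limit 365 → met
Not met: 3, 4, 6, 9

3, 4, 6, 9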